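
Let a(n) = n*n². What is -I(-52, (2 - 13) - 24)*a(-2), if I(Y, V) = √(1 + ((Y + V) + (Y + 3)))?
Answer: 24*I*√15 ≈ 92.952*I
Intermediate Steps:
a(n) = n³
I(Y, V) = √(4 + V + 2*Y) (I(Y, V) = √(1 + ((V + Y) + (3 + Y))) = √(1 + (3 + V + 2*Y)) = √(4 + V + 2*Y))
-I(-52, (2 - 13) - 24)*a(-2) = -√(4 + ((2 - 13) - 24) + 2*(-52))*(-2)³ = -√(4 + (-11 - 24) - 104)*(-8) = -√(4 - 35 - 104)*(-8) = -√(-135)*(-8) = -3*I*√15*(-8) = -(-24)*I*√15 = 24*I*√15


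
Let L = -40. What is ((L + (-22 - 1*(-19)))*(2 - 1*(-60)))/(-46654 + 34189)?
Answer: 2666/12465 ≈ 0.21388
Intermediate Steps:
((L + (-22 - 1*(-19)))*(2 - 1*(-60)))/(-46654 + 34189) = ((-40 + (-22 - 1*(-19)))*(2 - 1*(-60)))/(-46654 + 34189) = ((-40 + (-22 + 19))*(2 + 60))/(-12465) = ((-40 - 3)*62)*(-1/12465) = -43*62*(-1/12465) = -2666*(-1/12465) = 2666/12465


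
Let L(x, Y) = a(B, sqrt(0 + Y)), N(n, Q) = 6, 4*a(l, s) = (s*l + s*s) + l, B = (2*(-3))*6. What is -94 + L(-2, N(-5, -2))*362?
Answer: -2809 - 3258*sqrt(6) ≈ -10789.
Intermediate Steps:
B = -36 (B = -6*6 = -36)
a(l, s) = l/4 + s**2/4 + l*s/4 (a(l, s) = ((s*l + s*s) + l)/4 = ((l*s + s**2) + l)/4 = ((s**2 + l*s) + l)/4 = (l + s**2 + l*s)/4 = l/4 + s**2/4 + l*s/4)
L(x, Y) = -9 - 9*sqrt(Y) + Y/4 (L(x, Y) = (1/4)*(-36) + (sqrt(0 + Y))**2/4 + (1/4)*(-36)*sqrt(0 + Y) = -9 + (sqrt(Y))**2/4 + (1/4)*(-36)*sqrt(Y) = -9 + Y/4 - 9*sqrt(Y) = -9 - 9*sqrt(Y) + Y/4)
-94 + L(-2, N(-5, -2))*362 = -94 + (-9 - 9*sqrt(6) + (1/4)*6)*362 = -94 + (-9 - 9*sqrt(6) + 3/2)*362 = -94 + (-15/2 - 9*sqrt(6))*362 = -94 + (-2715 - 3258*sqrt(6)) = -2809 - 3258*sqrt(6)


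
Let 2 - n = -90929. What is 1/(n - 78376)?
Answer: 1/12555 ≈ 7.9650e-5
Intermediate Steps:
n = 90931 (n = 2 - 1*(-90929) = 2 + 90929 = 90931)
1/(n - 78376) = 1/(90931 - 78376) = 1/12555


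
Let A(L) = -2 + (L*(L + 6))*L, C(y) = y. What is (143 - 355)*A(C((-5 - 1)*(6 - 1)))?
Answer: 4579624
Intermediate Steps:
A(L) = -2 + L²*(6 + L) (A(L) = -2 + (L*(6 + L))*L = -2 + L²*(6 + L))
(143 - 355)*A(C((-5 - 1)*(6 - 1))) = (143 - 355)*(-2 + ((-5 - 1)*(6 - 1))³ + 6*((-5 - 1)*(6 - 1))²) = -212*(-2 + (-6*5)³ + 6*(-6*5)²) = -212*(-2 + (-30)³ + 6*(-30)²) = -212*(-2 - 27000 + 6*900) = -212*(-2 - 27000 + 5400) = -212*(-21602) = 4579624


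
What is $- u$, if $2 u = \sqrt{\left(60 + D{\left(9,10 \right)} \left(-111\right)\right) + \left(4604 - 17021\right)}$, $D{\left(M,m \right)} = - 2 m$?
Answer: $- \frac{i \sqrt{10137}}{2} \approx - 50.341 i$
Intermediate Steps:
$u = \frac{i \sqrt{10137}}{2}$ ($u = \frac{\sqrt{\left(60 + \left(-2\right) 10 \left(-111\right)\right) + \left(4604 - 17021\right)}}{2} = \frac{\sqrt{\left(60 - -2220\right) - 12417}}{2} = \frac{\sqrt{\left(60 + 2220\right) - 12417}}{2} = \frac{\sqrt{2280 - 12417}}{2} = \frac{\sqrt{-10137}}{2} = \frac{i \sqrt{10137}}{2} \approx 50.341 i$)
$- u = - \frac{i \sqrt{10137}}{2}$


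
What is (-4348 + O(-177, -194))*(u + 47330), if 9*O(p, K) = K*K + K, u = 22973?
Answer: -118812070/9 ≈ -1.3201e+7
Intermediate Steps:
O(p, K) = K/9 + K²/9 (O(p, K) = (K*K + K)/9 = (K² + K)/9 = (K + K²)/9 = K/9 + K²/9)
(-4348 + O(-177, -194))*(u + 47330) = (-4348 + (⅑)*(-194)*(1 - 194))*(22973 + 47330) = (-4348 + (⅑)*(-194)*(-193))*70303 = (-4348 + 37442/9)*70303 = -1690/9*70303 = -118812070/9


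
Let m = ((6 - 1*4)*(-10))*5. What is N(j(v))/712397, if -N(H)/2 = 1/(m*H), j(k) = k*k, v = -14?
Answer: 1/6981490600 ≈ 1.4324e-10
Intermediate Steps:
m = -100 (m = ((6 - 4)*(-10))*5 = (2*(-10))*5 = -20*5 = -100)
j(k) = k²
N(H) = 1/(50*H) (N(H) = -2/((-100)*H) = -(-1)/(50*H) = 1/(50*H))
N(j(v))/712397 = (1/(50*((-14)²)))/712397 = ((1/50)/196)*(1/712397) = ((1/50)*(1/196))*(1/712397) = (1/9800)*(1/712397) = 1/6981490600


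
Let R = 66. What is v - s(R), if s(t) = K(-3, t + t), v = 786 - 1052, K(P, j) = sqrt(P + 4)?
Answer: -267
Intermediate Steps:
K(P, j) = sqrt(4 + P)
v = -266
s(t) = 1 (s(t) = sqrt(4 - 3) = sqrt(1) = 1)
v - s(R) = -266 - 1*1 = -266 - 1 = -267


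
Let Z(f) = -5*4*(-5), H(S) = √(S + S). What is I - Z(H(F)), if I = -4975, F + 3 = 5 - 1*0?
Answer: -5075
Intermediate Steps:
F = 2 (F = -3 + (5 - 1*0) = -3 + (5 + 0) = -3 + 5 = 2)
H(S) = √2*√S (H(S) = √(2*S) = √2*√S)
Z(f) = 100 (Z(f) = -20*(-5) = 100)
I - Z(H(F)) = -4975 - 1*100 = -4975 - 100 = -5075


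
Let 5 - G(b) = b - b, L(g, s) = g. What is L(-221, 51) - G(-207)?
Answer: -226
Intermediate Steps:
G(b) = 5 (G(b) = 5 - (b - b) = 5 - 1*0 = 5 + 0 = 5)
L(-221, 51) - G(-207) = -221 - 1*5 = -221 - 5 = -226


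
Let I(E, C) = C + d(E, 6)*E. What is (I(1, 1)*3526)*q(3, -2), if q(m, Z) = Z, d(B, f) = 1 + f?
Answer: -56416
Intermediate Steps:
I(E, C) = C + 7*E (I(E, C) = C + (1 + 6)*E = C + 7*E)
(I(1, 1)*3526)*q(3, -2) = ((1 + 7*1)*3526)*(-2) = ((1 + 7)*3526)*(-2) = (8*3526)*(-2) = 28208*(-2) = -56416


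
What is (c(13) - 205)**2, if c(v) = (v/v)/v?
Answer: 7096896/169 ≈ 41993.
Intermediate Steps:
c(v) = 1/v
(c(13) - 205)**2 = (1/13 - 205)**2 = (-2664/13)**2 = 7096896/169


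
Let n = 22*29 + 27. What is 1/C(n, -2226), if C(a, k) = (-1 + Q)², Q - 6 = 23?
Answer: 1/784 ≈ 0.0012755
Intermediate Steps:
Q = 29 (Q = 6 + 23 = 29)
n = 665 (n = 638 + 27 = 665)
C(a, k) = 784 (C(a, k) = (-1 + 29)² = 28² = 784)
1/C(n, -2226) = 1/784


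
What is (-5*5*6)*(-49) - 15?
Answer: 7335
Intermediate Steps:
(-5*5*6)*(-49) - 15 = -25*6*(-49) - 15 = -150*(-49) - 15 = 7350 - 15 = 7335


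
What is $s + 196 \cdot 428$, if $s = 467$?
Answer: $84355$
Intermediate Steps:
$s + 196 \cdot 428 = 467 + 196 \cdot 428 = 467 + 83888 = 84355$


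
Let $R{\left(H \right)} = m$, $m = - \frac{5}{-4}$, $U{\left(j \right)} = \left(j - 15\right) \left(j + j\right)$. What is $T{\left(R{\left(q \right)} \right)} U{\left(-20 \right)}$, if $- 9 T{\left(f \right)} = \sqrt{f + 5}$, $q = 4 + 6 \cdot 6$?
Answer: $- \frac{3500}{9} \approx -388.89$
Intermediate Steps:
$U{\left(j \right)} = 2 j \left(-15 + j\right)$ ($U{\left(j \right)} = \left(-15 + j\right) 2 j = 2 j \left(-15 + j\right)$)
$q = 40$ ($q = 4 + 36 = 40$)
$m = \frac{5}{4}$ ($m = \left(-5\right) \left(- \frac{1}{4}\right) = \frac{5}{4} \approx 1.25$)
$R{\left(H \right)} = \frac{5}{4}$
$T{\left(f \right)} = - \frac{\sqrt{5 + f}}{9}$ ($T{\left(f \right)} = - \frac{\sqrt{f + 5}}{9} = - \frac{\sqrt{5 + f}}{9}$)
$T{\left(R{\left(q \right)} \right)} U{\left(-20 \right)} = - \frac{\sqrt{5 + \frac{5}{4}}}{9} \cdot 2 \left(-20\right) \left(-15 - 20\right) = - \frac{\sqrt{\frac{25}{4}}}{9} \cdot 2 \left(-20\right) \left(-35\right) = \left(- \frac{1}{9}\right) \frac{5}{2} \cdot 1400 = \left(- \frac{5}{18}\right) 1400 = - \frac{3500}{9}$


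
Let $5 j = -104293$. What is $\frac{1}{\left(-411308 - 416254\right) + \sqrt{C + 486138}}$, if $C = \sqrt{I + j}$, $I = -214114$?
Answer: $\frac{5}{-4137810 + \sqrt{5} \sqrt{2430690 + i \sqrt{5874315}}} \approx -1.2094 \cdot 10^{-6} - 5.0843 \cdot 10^{-13} i$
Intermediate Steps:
$j = - \frac{104293}{5}$ ($j = \frac{1}{5} \left(-104293\right) = - \frac{104293}{5} \approx -20859.0$)
$C = \frac{i \sqrt{5874315}}{5}$ ($C = \sqrt{-214114 - \frac{104293}{5}} = \sqrt{- \frac{1174863}{5}} = \frac{i \sqrt{5874315}}{5} \approx 484.74 i$)
$\frac{1}{\left(-411308 - 416254\right) + \sqrt{C + 486138}} = \frac{1}{\left(-411308 - 416254\right) + \sqrt{\frac{i \sqrt{5874315}}{5} + 486138}} = \frac{1}{\left(-411308 - 416254\right) + \sqrt{486138 + \frac{i \sqrt{5874315}}{5}}} = \frac{1}{-827562 + \sqrt{486138 + \frac{i \sqrt{5874315}}{5}}}$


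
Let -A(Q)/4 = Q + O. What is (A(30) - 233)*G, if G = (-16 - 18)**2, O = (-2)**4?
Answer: -482052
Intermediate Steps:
O = 16
A(Q) = -64 - 4*Q (A(Q) = -4*(Q + 16) = -4*(16 + Q) = -64 - 4*Q)
G = 1156 (G = (-34)**2 = 1156)
(A(30) - 233)*G = ((-64 - 4*30) - 233)*1156 = ((-64 - 120) - 233)*1156 = (-184 - 233)*1156 = -417*1156 = -482052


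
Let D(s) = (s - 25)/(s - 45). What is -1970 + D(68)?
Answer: -45267/23 ≈ -1968.1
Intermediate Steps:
D(s) = (-25 + s)/(-45 + s)
-1970 + D(68) = -1970 + (-25 + 68)/(-45 + 68) = -1970 + 43/23 = -45267/23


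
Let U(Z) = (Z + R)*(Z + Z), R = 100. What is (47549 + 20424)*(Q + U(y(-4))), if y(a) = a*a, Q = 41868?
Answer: 3098209340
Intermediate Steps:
y(a) = a²
U(Z) = 2*Z*(100 + Z) (U(Z) = (Z + 100)*(Z + Z) = (100 + Z)*(2*Z) = 2*Z*(100 + Z))
(47549 + 20424)*(Q + U(y(-4))) = (47549 + 20424)*(41868 + 2*(-4)²*(100 + (-4)²)) = 67973*(41868 + 2*16*(100 + 16)) = 67973*(41868 + 2*16*116) = 67973*(41868 + 3712) = 67973*45580 = 3098209340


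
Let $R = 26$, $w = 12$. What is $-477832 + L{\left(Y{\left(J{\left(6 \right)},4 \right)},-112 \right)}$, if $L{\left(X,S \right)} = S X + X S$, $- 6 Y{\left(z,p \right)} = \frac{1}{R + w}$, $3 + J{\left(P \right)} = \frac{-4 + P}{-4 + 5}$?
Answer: $- \frac{27236368}{57} \approx -4.7783 \cdot 10^{5}$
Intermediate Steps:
$J{\left(P \right)} = -7 + P$ ($J{\left(P \right)} = -3 + \frac{-4 + P}{-4 + 5} = -3 + \frac{-4 + P}{1} = -3 + \left(-4 + P\right) 1 = -3 + \left(-4 + P\right) = -7 + P$)
$Y{\left(z,p \right)} = - \frac{1}{228}$ ($Y{\left(z,p \right)} = - \frac{1}{6 \left(26 + 12\right)} = - \frac{1}{6 \cdot 38} = \left(- \frac{1}{6}\right) \frac{1}{38} = - \frac{1}{228}$)
$L{\left(X,S \right)} = 2 S X$ ($L{\left(X,S \right)} = S X + S X = 2 S X$)
$-477832 + L{\left(Y{\left(J{\left(6 \right)},4 \right)},-112 \right)} = -477832 + 2 \left(-112\right) \left(- \frac{1}{228}\right) = -477832 + \frac{56}{57} = - \frac{27236368}{57}$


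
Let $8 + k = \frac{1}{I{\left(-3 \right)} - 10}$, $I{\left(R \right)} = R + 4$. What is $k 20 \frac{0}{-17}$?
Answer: $0$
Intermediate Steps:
$I{\left(R \right)} = 4 + R$
$k = - \frac{73}{9}$ ($k = -8 + \frac{1}{\left(4 - 3\right) - 10} = -8 + \frac{1}{1 - 10} = -8 + \frac{1}{-9} = -8 - \frac{1}{9} = - \frac{73}{9} \approx -8.1111$)
$k 20 \frac{0}{-17} = \left(- \frac{73}{9}\right) 20 \frac{0}{-17} = - \frac{1460 \cdot 0 \left(- \frac{1}{17}\right)}{9} = \left(- \frac{1460}{9}\right) 0 = 0$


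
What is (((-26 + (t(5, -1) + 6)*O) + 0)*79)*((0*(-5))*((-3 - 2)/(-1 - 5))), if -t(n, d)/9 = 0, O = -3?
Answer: 0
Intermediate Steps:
t(n, d) = 0 (t(n, d) = -9*0 = 0)
(((-26 + (t(5, -1) + 6)*O) + 0)*79)*((0*(-5))*((-3 - 2)/(-1 - 5))) = (((-26 + (0 + 6)*(-3)) + 0)*79)*((0*(-5))*((-3 - 2)/(-1 - 5))) = (((-26 + 6*(-3)) + 0)*79)*(0*(-5/(-6))) = (((-26 - 18) + 0)*79)*(0*(-5*(-⅙))) = ((-44 + 0)*79)*(0*(⅚)) = -44*79*0 = -3476*0 = 0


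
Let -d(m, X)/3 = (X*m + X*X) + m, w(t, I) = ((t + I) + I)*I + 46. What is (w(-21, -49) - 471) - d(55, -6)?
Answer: 4689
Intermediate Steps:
w(t, I) = 46 + I*(t + 2*I) (w(t, I) = ((I + t) + I)*I + 46 = (t + 2*I)*I + 46 = I*(t + 2*I) + 46 = 46 + I*(t + 2*I))
d(m, X) = -3*m - 3*X**2 - 3*X*m (d(m, X) = -3*((X*m + X*X) + m) = -3*((X*m + X**2) + m) = -3*((X**2 + X*m) + m) = -3*(m + X**2 + X*m) = -3*m - 3*X**2 - 3*X*m)
(w(-21, -49) - 471) - d(55, -6) = ((46 + 2*(-49)**2 - 49*(-21)) - 471) - (-3*55 - 3*(-6)**2 - 3*(-6)*55) = ((46 + 2*2401 + 1029) - 471) - (-165 - 3*36 + 990) = ((46 + 4802 + 1029) - 471) - (-165 - 108 + 990) = (5877 - 471) - 1*717 = 5406 - 717 = 4689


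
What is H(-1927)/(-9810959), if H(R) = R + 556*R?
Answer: 1073339/9810959 ≈ 0.10940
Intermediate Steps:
H(R) = 557*R
H(-1927)/(-9810959) = (557*(-1927))/(-9810959) = -1073339*(-1/9810959) = 1073339/9810959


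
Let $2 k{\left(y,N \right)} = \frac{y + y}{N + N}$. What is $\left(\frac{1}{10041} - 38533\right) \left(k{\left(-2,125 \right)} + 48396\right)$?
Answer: $- \frac{2340610762764148}{1255125} \approx -1.8648 \cdot 10^{9}$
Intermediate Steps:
$k{\left(y,N \right)} = \frac{y}{2 N}$ ($k{\left(y,N \right)} = \frac{\left(y + y\right) \frac{1}{N + N}}{2} = \frac{2 y \frac{1}{2 N}}{2} = \frac{y \frac{1}{N}}{2} = \frac{y}{2 N}$)
$\left(\frac{1}{10041} - 38533\right) \left(k{\left(-2,125 \right)} + 48396\right) = \left(\frac{1}{10041} - 38533\right) \left(\frac{1}{2} \left(-2\right) \frac{1}{125} + 48396\right) = - \frac{386909852 \left(- \frac{1}{125} + 48396\right)}{10041} = \left(- \frac{386909852}{10041}\right) \frac{6049499}{125} = - \frac{2340610762764148}{1255125}$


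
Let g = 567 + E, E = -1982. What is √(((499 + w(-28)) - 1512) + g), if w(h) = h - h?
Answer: 2*I*√607 ≈ 49.275*I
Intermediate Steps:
w(h) = 0
g = -1415 (g = 567 - 1982 = -1415)
√(((499 + w(-28)) - 1512) + g) = √(((499 + 0) - 1512) - 1415) = √((499 - 1512) - 1415) = √(-1013 - 1415) = √(-2428) = 2*I*√607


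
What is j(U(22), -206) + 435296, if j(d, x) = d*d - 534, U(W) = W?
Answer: 435246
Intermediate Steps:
j(d, x) = -534 + d**2 (j(d, x) = d**2 - 534 = -534 + d**2)
j(U(22), -206) + 435296 = (-534 + 22**2) + 435296 = (-534 + 484) + 435296 = -50 + 435296 = 435246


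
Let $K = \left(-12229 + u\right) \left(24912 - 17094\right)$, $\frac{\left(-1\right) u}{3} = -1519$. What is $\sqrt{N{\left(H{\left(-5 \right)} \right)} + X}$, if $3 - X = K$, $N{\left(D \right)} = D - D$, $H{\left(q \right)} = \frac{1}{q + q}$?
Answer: $3 \sqrt{6664411} \approx 7744.7$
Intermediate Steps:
$H{\left(q \right)} = \frac{1}{2 q}$
$u = 4557$ ($u = \left(-3\right) \left(-1519\right) = 4557$)
$N{\left(D \right)} = 0$
$K = -59979696$ ($K = \left(-12229 + 4557\right) \left(24912 - 17094\right) = \left(-7672\right) 7818 = -59979696$)
$X = 59979699$ ($X = 3 - -59979696 = 3 + 59979696 = 59979699$)
$\sqrt{N{\left(H{\left(-5 \right)} \right)} + X} = \sqrt{0 + 59979699} = \sqrt{59979699} = 3 \sqrt{6664411}$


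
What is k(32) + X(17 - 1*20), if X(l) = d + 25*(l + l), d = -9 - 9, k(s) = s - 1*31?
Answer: -167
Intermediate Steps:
k(s) = -31 + s (k(s) = s - 31 = -31 + s)
d = -18
X(l) = -18 + 50*l (X(l) = -18 + 25*(l + l) = -18 + 25*(2*l) = -18 + 50*l)
k(32) + X(17 - 1*20) = (-31 + 32) + (-18 + 50*(17 - 1*20)) = 1 + (-18 + 50*(17 - 20)) = 1 + (-18 + 50*(-3)) = 1 + (-18 - 150) = 1 - 168 = -167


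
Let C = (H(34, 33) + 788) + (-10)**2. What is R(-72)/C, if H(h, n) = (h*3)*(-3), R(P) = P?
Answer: -12/97 ≈ -0.12371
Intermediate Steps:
H(h, n) = -9*h (H(h, n) = (3*h)*(-3) = -9*h)
C = 582 (C = (-9*34 + 788) + (-10)**2 = (-306 + 788) + 100 = 482 + 100 = 582)
R(-72)/C = -72/582 = -72*1/582 = -12/97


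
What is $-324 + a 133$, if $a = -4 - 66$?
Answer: $-9634$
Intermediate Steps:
$a = -70$
$-324 + a 133 = -324 - 9310 = -9634$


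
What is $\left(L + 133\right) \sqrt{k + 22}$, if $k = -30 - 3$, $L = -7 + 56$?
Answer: $182 i \sqrt{11} \approx 603.63 i$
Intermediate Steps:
$L = 49$
$k = -33$ ($k = -30 - 3 = -33$)
$\left(L + 133\right) \sqrt{k + 22} = \left(49 + 133\right) \sqrt{-33 + 22} = 182 \sqrt{-11} = 182 i \sqrt{11}$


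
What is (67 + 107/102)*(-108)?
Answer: -124938/17 ≈ -7349.3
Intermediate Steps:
(67 + 107/102)*(-108) = (6941/102)*(-108) = -124938/17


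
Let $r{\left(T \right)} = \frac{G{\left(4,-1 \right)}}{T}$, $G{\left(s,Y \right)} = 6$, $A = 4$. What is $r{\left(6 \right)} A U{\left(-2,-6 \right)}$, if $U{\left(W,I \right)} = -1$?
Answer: $-4$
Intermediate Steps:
$r{\left(T \right)} = \frac{6}{T}$
$r{\left(6 \right)} A U{\left(-2,-6 \right)} = \frac{6}{6} \cdot 4 \left(-1\right) = 6 \cdot \frac{1}{6} \cdot 4 \left(-1\right) = 1 \cdot 4 \left(-1\right) = 4 \left(-1\right) = -4$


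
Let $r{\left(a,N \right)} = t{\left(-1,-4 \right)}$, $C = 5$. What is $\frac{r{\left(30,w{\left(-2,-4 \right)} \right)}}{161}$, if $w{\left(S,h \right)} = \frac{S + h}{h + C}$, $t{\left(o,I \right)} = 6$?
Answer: $\frac{6}{161} \approx 0.037267$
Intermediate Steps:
$w{\left(S,h \right)} = \frac{S + h}{5 + h}$ ($w{\left(S,h \right)} = \frac{S + h}{h + 5} = \frac{S + h}{5 + h}$)
$r{\left(a,N \right)} = 6$
$\frac{r{\left(30,w{\left(-2,-4 \right)} \right)}}{161} = \frac{6}{161}$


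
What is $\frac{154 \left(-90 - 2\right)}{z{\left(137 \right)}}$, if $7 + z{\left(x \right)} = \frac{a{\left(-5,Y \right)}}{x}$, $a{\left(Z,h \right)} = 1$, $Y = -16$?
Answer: $\frac{970508}{479} \approx 2026.1$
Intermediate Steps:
$z{\left(x \right)} = -7 + \frac{1}{x}$ ($z{\left(x \right)} = -7 + 1 \frac{1}{x} = -7 + \frac{1}{x}$)
$\frac{154 \left(-90 - 2\right)}{z{\left(137 \right)}} = \frac{154 \left(-90 - 2\right)}{-7 + \frac{1}{137}} = \frac{154 \left(-92\right)}{-7 + \frac{1}{137}} = - \frac{14168}{- \frac{958}{137}} = \left(-14168\right) \left(- \frac{137}{958}\right) = \frac{970508}{479}$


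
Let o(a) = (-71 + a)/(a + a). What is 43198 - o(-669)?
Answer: 28899092/669 ≈ 43197.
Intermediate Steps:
o(a) = (-71 + a)/(2*a) (o(a) = (-71 + a)/((2*a)) = (-71 + a)*(1/(2*a)) = (-71 + a)/(2*a))
43198 - o(-669) = 43198 - (-71 - 669)/(2*(-669)) = 43198 - (-1)*(-740)/(2*669) = 43198 - 1*370/669 = 43198 - 370/669 = 28899092/669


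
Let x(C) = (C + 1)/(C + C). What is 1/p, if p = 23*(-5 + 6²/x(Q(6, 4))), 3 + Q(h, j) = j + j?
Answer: 1/1265 ≈ 0.00079051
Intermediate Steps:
Q(h, j) = -3 + 2*j (Q(h, j) = -3 + (j + j) = -3 + 2*j)
x(C) = (1 + C)/(2*C) (x(C) = (1 + C)/((2*C)) = (1 + C)*(1/(2*C)) = (1 + C)/(2*C))
p = 1265 (p = 23*(-5 + 6²/(((1 + (-3 + 2*4))/(2*(-3 + 2*4))))) = 23*(-5 + 36/(((1 + (-3 + 8))/(2*(-3 + 8))))) = 23*(-5 + 36/(((½)*(1 + 5)/5))) = 23*(-5 + 36/(((½)*(⅕)*6))) = 23*(-5 + 36/(⅗)) = 23*(-5 + 36*(5/3)) = 23*(-5 + 60) = 23*55 = 1265)
1/p = 1/1265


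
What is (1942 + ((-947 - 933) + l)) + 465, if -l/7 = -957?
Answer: 7226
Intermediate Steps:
l = 6699 (l = -7*(-957) = 6699)
(1942 + ((-947 - 933) + l)) + 465 = (1942 + ((-947 - 933) + 6699)) + 465 = (1942 + (-1880 + 6699)) + 465 = (1942 + 4819) + 465 = 6761 + 465 = 7226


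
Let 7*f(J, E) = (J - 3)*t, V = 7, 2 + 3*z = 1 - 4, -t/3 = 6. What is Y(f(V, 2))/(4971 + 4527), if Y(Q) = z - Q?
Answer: 181/199458 ≈ 0.00090746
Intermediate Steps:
t = -18 (t = -3*6 = -18)
z = -5/3 (z = -2/3 + (1 - 4)/3 = -2/3 + (1/3)*(-3) = -2/3 - 1 = -5/3 ≈ -1.6667)
f(J, E) = 54/7 - 18*J/7 (f(J, E) = ((J - 3)*(-18))/7 = ((-3 + J)*(-18))/7 = (54 - 18*J)/7 = 54/7 - 18*J/7)
Y(Q) = -5/3 - Q
Y(f(V, 2))/(4971 + 4527) = (-5/3 - (54/7 - 18/7*7))/(4971 + 4527) = (-5/3 - (54/7 - 18))/9498 = (-5/3 - 1*(-72/7))*(1/9498) = (-5/3 + 72/7)*(1/9498) = (181/21)*(1/9498) = 181/199458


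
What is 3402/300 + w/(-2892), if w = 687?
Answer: 267569/24100 ≈ 11.102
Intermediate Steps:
3402/300 + w/(-2892) = 3402/300 + 687/(-2892) = 3402*(1/300) + 687*(-1/2892) = 567/50 - 229/964 = 267569/24100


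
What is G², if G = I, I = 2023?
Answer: 4092529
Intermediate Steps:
G = 2023
G² = 2023² = 4092529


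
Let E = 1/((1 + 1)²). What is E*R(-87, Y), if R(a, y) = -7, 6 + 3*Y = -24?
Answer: -7/4 ≈ -1.7500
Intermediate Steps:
Y = -10 (Y = -2 + (⅓)*(-24) = -2 - 8 = -10)
E = ¼ (E = 1/(2²) = 1/4 = ¼ ≈ 0.25000)
E*R(-87, Y) = (¼)*(-7) = -7/4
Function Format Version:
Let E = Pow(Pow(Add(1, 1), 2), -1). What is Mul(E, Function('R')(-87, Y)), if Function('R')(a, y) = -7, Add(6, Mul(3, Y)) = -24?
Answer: Rational(-7, 4) ≈ -1.7500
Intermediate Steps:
Y = -10 (Y = Add(-2, Mul(Rational(1, 3), -24)) = Add(-2, -8) = -10)
E = Rational(1, 4) (E = Pow(Pow(2, 2), -1) = Pow(4, -1) = Rational(1, 4) ≈ 0.25000)
Mul(E, Function('R')(-87, Y)) = Mul(Rational(1, 4), -7) = Rational(-7, 4)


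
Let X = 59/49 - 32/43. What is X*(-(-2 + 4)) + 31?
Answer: 63379/2107 ≈ 30.080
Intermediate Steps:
X = 969/2107 (X = 59*(1/49) - 32*1/43 = 59/49 - 32/43 = 969/2107 ≈ 0.45990)
X*(-(-2 + 4)) + 31 = 969*(-(-2 + 4))/2107 + 31 = 969*(-1*2)/2107 + 31 = (969/2107)*(-2) + 31 = -1938/2107 + 31 = 63379/2107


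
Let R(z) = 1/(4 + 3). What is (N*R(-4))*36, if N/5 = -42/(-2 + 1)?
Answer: 1080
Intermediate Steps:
R(z) = 1/7
N = 210 (N = 5*(-42/(-2 + 1)) = 5*(-42/((-1*1))) = 5*(-42/(-1)) = 5*(-42*(-1)) = 5*42 = 210)
(N*R(-4))*36 = (210*(1/7))*36 = 30*36 = 1080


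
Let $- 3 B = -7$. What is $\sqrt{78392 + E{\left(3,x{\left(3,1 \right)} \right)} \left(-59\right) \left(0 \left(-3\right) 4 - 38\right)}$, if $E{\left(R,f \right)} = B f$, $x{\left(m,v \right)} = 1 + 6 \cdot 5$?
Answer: $\frac{\sqrt{2165070}}{3} \approx 490.47$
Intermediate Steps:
$B = \frac{7}{3}$ ($B = \left(- \frac{1}{3}\right) \left(-7\right) = \frac{7}{3} \approx 2.3333$)
$x{\left(m,v \right)} = 31$ ($x{\left(m,v \right)} = 1 + 30 = 31$)
$E{\left(R,f \right)} = \frac{7 f}{3}$
$\sqrt{78392 + E{\left(3,x{\left(3,1 \right)} \right)} \left(-59\right) \left(0 \left(-3\right) 4 - 38\right)} = \sqrt{78392 + \frac{7}{3} \cdot 31 \left(-59\right) \left(0 \left(-3\right) 4 - 38\right)} = \sqrt{78392 + \frac{217}{3} \left(-59\right) \left(0 \cdot 4 - 38\right)} = \sqrt{78392 - \frac{12803 \left(0 - 38\right)}{3}} = \sqrt{78392 - - \frac{486514}{3}} = \sqrt{78392 + \frac{486514}{3}} = \sqrt{\frac{721690}{3}} = \frac{\sqrt{2165070}}{3}$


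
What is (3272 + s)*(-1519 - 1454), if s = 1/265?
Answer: -2577831813/265 ≈ -9.7277e+6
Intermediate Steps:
s = 1/265 ≈ 0.0037736
(3272 + s)*(-1519 - 1454) = (3272 + 1/265)*(-1519 - 1454) = (867081/265)*(-2973) = -2577831813/265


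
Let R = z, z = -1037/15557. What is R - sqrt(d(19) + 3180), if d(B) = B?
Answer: -1037/15557 - sqrt(3199) ≈ -56.626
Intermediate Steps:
z = -1037/15557 (z = -1037*1/15557 = -1037/15557 ≈ -0.066658)
R = -1037/15557 ≈ -0.066658
R - sqrt(d(19) + 3180) = -1037/15557 - sqrt(19 + 3180) = -1037/15557 - sqrt(3199)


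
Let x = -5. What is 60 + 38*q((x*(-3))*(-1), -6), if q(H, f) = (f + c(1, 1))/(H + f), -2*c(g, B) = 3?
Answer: 515/7 ≈ 73.571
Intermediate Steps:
c(g, B) = -3/2 (c(g, B) = -½*3 = -3/2)
q(H, f) = (-3/2 + f)/(H + f) (q(H, f) = (f - 3/2)/(H + f) = (-3/2 + f)/(H + f))
60 + 38*q((x*(-3))*(-1), -6) = 60 + 38*((-3/2 - 6)/(-5*(-3)*(-1) - 6)) = 60 + 38*(-15/2/(15*(-1) - 6)) = 60 + 38*(-15/2/(-15 - 6)) = 60 + 38*(-15/2/(-21)) = 60 + 38*(-1/21*(-15/2)) = 60 + 38*(5/14) = 60 + 95/7 = 515/7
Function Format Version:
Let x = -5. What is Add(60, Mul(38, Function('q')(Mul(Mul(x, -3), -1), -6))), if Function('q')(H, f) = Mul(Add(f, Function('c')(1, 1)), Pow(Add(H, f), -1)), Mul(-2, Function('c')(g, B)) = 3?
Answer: Rational(515, 7) ≈ 73.571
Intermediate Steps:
Function('c')(g, B) = Rational(-3, 2) (Function('c')(g, B) = Mul(Rational(-1, 2), 3) = Rational(-3, 2))
Function('q')(H, f) = Mul(Pow(Add(H, f), -1), Add(Rational(-3, 2), f)) (Function('q')(H, f) = Mul(Add(f, Rational(-3, 2)), Pow(Add(H, f), -1)) = Mul(Add(Rational(-3, 2), f), Pow(Add(H, f), -1)) = Mul(Pow(Add(H, f), -1), Add(Rational(-3, 2), f)))
Add(60, Mul(38, Function('q')(Mul(Mul(x, -3), -1), -6))) = Add(60, Mul(38, Mul(Pow(Add(Mul(Mul(-5, -3), -1), -6), -1), Add(Rational(-3, 2), -6)))) = Add(60, Mul(38, Mul(Pow(Add(Mul(15, -1), -6), -1), Rational(-15, 2)))) = Add(60, Mul(38, Mul(Pow(Add(-15, -6), -1), Rational(-15, 2)))) = Add(60, Mul(38, Mul(Pow(-21, -1), Rational(-15, 2)))) = Add(60, Mul(38, Mul(Rational(-1, 21), Rational(-15, 2)))) = Add(60, Mul(38, Rational(5, 14))) = Add(60, Rational(95, 7)) = Rational(515, 7)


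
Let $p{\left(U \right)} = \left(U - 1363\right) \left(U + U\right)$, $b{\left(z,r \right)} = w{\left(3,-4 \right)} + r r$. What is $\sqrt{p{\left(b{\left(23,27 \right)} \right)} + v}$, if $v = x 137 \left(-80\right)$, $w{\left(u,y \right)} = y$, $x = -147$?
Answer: $2 \sqrt{171505} \approx 828.26$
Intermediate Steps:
$b{\left(z,r \right)} = -4 + r^{2}$ ($b{\left(z,r \right)} = -4 + r r = -4 + r^{2}$)
$p{\left(U \right)} = 2 U \left(-1363 + U\right)$ ($p{\left(U \right)} = \left(-1363 + U\right) 2 U = 2 U \left(-1363 + U\right)$)
$v = 1611120$ ($v = \left(-147\right) 137 \left(-80\right) = \left(-20139\right) \left(-80\right) = 1611120$)
$\sqrt{p{\left(b{\left(23,27 \right)} \right)} + v} = \sqrt{2 \left(-4 + 27^{2}\right) \left(-1363 - \left(4 - 27^{2}\right)\right) + 1611120} = \sqrt{2 \left(-4 + 729\right) \left(-1363 + \left(-4 + 729\right)\right) + 1611120} = \sqrt{2 \cdot 725 \left(-1363 + 725\right) + 1611120} = \sqrt{2 \cdot 725 \left(-638\right) + 1611120} = \sqrt{-925100 + 1611120} = \sqrt{686020} = 2 \sqrt{171505}$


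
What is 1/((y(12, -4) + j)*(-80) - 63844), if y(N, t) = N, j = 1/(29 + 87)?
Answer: -29/1879336 ≈ -1.5431e-5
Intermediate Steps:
j = 1/116 ≈ 0.0086207
1/((y(12, -4) + j)*(-80) - 63844) = 1/((12 + 1/116)*(-80) - 63844) = 1/((1393/116)*(-80) - 63844) = 1/(-27860/29 - 63844) = 1/(-1879336/29) = -29/1879336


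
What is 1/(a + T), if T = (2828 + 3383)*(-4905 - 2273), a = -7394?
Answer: -1/44589952 ≈ -2.2427e-8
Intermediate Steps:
T = -44582558 (T = 6211*(-7178) = -44582558)
1/(a + T) = 1/(-7394 - 44582558) = 1/(-44589952) = -1/44589952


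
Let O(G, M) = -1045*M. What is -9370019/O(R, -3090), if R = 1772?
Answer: -9370019/3229050 ≈ -2.9018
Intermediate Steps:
-9370019/O(R, -3090) = -9370019/((-1045*(-3090))) = -9370019/3229050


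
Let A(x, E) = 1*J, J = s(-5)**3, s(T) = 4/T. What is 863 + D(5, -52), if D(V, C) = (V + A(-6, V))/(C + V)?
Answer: 5069564/5875 ≈ 862.90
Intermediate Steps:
J = -64/125 (J = (4/(-5))**3 = (4*(-1/5))**3 = (-4/5)**3 = -64/125 ≈ -0.51200)
A(x, E) = -64/125 (A(x, E) = 1*(-64/125) = -64/125)
D(V, C) = (-64/125 + V)/(C + V) (D(V, C) = (V - 64/125)/(C + V) = (-64/125 + V)/(C + V))
863 + D(5, -52) = 863 + (-64/125 + 5)/(-52 + 5) = 863 + (561/125)/(-47) = 863 - 1/47*561/125 = 863 - 561/5875 = 5069564/5875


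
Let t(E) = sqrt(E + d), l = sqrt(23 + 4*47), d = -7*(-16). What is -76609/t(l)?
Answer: -76609/sqrt(112 + sqrt(211)) ≈ -6810.7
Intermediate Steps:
d = 112
l = sqrt(211) (l = sqrt(23 + 188) = sqrt(211) ≈ 14.526)
t(E) = sqrt(112 + E) (t(E) = sqrt(E + 112) = sqrt(112 + E))
-76609/t(l) = -76609/sqrt(112 + sqrt(211))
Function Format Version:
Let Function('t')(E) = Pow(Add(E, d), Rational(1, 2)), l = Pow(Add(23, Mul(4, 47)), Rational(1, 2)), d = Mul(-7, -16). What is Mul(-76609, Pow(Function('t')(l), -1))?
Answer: Mul(-76609, Pow(Add(112, Pow(211, Rational(1, 2))), Rational(-1, 2))) ≈ -6810.7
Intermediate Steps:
d = 112
l = Pow(211, Rational(1, 2)) (l = Pow(Add(23, 188), Rational(1, 2)) = Pow(211, Rational(1, 2)) ≈ 14.526)
Function('t')(E) = Pow(Add(112, E), Rational(1, 2)) (Function('t')(E) = Pow(Add(E, 112), Rational(1, 2)) = Pow(Add(112, E), Rational(1, 2)))
Mul(-76609, Pow(Function('t')(l), -1)) = Mul(-76609, Pow(Pow(Add(112, Pow(211, Rational(1, 2))), Rational(1, 2)), -1)) = Mul(-76609, Pow(Add(112, Pow(211, Rational(1, 2))), Rational(-1, 2)))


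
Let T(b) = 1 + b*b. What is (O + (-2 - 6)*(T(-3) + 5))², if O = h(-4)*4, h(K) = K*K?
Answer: 3136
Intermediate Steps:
h(K) = K²
T(b) = 1 + b²
O = 64 (O = (-4)²*4 = 16*4 = 64)
(O + (-2 - 6)*(T(-3) + 5))² = (64 + (-2 - 6)*((1 + (-3)²) + 5))² = (64 - 8*((1 + 9) + 5))² = (64 - 8*(10 + 5))² = (64 - 8*15)² = (64 - 120)² = (-56)² = 3136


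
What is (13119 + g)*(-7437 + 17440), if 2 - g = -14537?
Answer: 276662974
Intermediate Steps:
g = 14539 (g = 2 - 1*(-14537) = 2 + 14537 = 14539)
(13119 + g)*(-7437 + 17440) = (13119 + 14539)*(-7437 + 17440) = 27658*10003 = 276662974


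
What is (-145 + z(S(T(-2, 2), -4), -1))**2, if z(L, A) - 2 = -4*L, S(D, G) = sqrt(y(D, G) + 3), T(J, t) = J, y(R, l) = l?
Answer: 20433 + 1144*I ≈ 20433.0 + 1144.0*I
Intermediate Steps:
S(D, G) = sqrt(3 + G) (S(D, G) = sqrt(G + 3) = sqrt(3 + G))
z(L, A) = 2 - 4*L
(-145 + z(S(T(-2, 2), -4), -1))**2 = (-145 + (2 - 4*sqrt(3 - 4)))**2 = (-145 + (2 - 4*I))**2 = (-143 - 4*I)**2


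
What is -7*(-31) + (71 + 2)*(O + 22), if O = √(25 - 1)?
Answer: 1823 + 146*√6 ≈ 2180.6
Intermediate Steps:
O = 2*√6 (O = √24 = 2*√6 ≈ 4.8990)
-7*(-31) + (71 + 2)*(O + 22) = -7*(-31) + (71 + 2)*(2*√6 + 22) = 217 + 73*(22 + 2*√6) = 217 + (1606 + 146*√6) = 1823 + 146*√6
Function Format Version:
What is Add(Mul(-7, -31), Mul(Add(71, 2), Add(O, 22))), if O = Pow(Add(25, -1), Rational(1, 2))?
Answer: Add(1823, Mul(146, Pow(6, Rational(1, 2)))) ≈ 2180.6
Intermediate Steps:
O = Mul(2, Pow(6, Rational(1, 2))) (O = Pow(24, Rational(1, 2)) = Mul(2, Pow(6, Rational(1, 2))) ≈ 4.8990)
Add(Mul(-7, -31), Mul(Add(71, 2), Add(O, 22))) = Add(Mul(-7, -31), Mul(Add(71, 2), Add(Mul(2, Pow(6, Rational(1, 2))), 22))) = Add(217, Mul(73, Add(22, Mul(2, Pow(6, Rational(1, 2)))))) = Add(217, Add(1606, Mul(146, Pow(6, Rational(1, 2))))) = Add(1823, Mul(146, Pow(6, Rational(1, 2))))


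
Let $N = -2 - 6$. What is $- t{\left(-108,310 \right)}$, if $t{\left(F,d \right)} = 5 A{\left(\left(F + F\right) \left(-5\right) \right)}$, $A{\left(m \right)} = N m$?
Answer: $43200$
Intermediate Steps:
$N = -8$ ($N = -2 - 6 = -8$)
$A{\left(m \right)} = - 8 m$
$t{\left(F,d \right)} = 400 F$ ($t{\left(F,d \right)} = 5 \left(- 8 \left(F + F\right) \left(-5\right)\right) = 5 \left(- 8 \cdot 2 F \left(-5\right)\right) = 5 \left(- 8 \left(- 10 F\right)\right) = 5 \cdot 80 F = 400 F$)
$- t{\left(-108,310 \right)} = - 400 \left(-108\right) = \left(-1\right) \left(-43200\right) = 43200$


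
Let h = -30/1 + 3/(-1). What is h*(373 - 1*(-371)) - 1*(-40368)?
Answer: 15816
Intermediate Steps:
h = -33 (h = -30*1 + 3*(-1) = -30 - 3 = -33)
h*(373 - 1*(-371)) - 1*(-40368) = -33*(373 - 1*(-371)) - 1*(-40368) = -33*(373 + 371) + 40368 = -33*744 + 40368 = -24552 + 40368 = 15816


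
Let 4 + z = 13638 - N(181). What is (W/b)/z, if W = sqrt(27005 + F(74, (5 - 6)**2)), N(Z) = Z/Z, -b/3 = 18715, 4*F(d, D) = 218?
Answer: -sqrt(108238)/1530849570 ≈ -2.1491e-7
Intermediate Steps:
F(d, D) = 109/2 (F(d, D) = (1/4)*218 = 109/2)
b = -56145 (b = -3*18715 = -56145)
N(Z) = 1
W = sqrt(108238)/2 (W = sqrt(27005 + 109/2) = sqrt(54119/2) = sqrt(108238)/2 ≈ 164.50)
z = 13633 (z = -4 + (13638 - 1*1) = -4 + (13638 - 1) = -4 + 13637 = 13633)
(W/b)/z = ((sqrt(108238)/2)/(-56145))/13633 = ((sqrt(108238)/2)*(-1/56145))*(1/13633) = -sqrt(108238)/112290*(1/13633) = -sqrt(108238)/1530849570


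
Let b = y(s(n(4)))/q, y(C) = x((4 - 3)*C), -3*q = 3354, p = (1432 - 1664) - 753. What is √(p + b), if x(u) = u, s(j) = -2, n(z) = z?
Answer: I*√307793226/559 ≈ 31.385*I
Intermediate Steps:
p = -985 (p = -232 - 753 = -985)
q = -1118 (q = -⅓*3354 = -1118)
y(C) = C (y(C) = (4 - 3)*C = 1*C = C)
b = 1/559 (b = -2/(-1118) = -2*(-1/1118) = 1/559 ≈ 0.0017889)
√(p + b) = √(-985 + 1/559) = √(-550614/559) = I*√307793226/559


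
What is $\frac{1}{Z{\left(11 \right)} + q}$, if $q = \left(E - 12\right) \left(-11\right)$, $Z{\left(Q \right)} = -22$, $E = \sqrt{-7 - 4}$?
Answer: $\frac{10}{1221} + \frac{i \sqrt{11}}{1221} \approx 0.00819 + 0.0027163 i$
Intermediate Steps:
$E = i \sqrt{11}$ ($E = \sqrt{-11} = i \sqrt{11} \approx 3.3166 i$)
$q = 132 - 11 i \sqrt{11}$ ($q = \left(i \sqrt{11} - 12\right) \left(-11\right) = \left(-12 + i \sqrt{11}\right) \left(-11\right) = 132 - 11 i \sqrt{11} \approx 132.0 - 36.483 i$)
$\frac{1}{Z{\left(11 \right)} + q} = \frac{1}{-22 + \left(132 - 11 i \sqrt{11}\right)} = \frac{1}{110 - 11 i \sqrt{11}}$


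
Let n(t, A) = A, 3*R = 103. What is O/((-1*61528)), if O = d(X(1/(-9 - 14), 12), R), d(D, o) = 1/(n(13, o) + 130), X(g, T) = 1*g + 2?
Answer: -3/30333304 ≈ -9.8901e-8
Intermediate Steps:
R = 103/3 (R = (⅓)*103 = 103/3 ≈ 34.333)
X(g, T) = 2 + g (X(g, T) = g + 2 = 2 + g)
d(D, o) = 1/(130 + o) (d(D, o) = 1/(o + 130) = 1/(130 + o))
O = 3/493 (O = 1/(130 + 103/3) = 1/(493/3) = 3/493 ≈ 0.0060852)
O/((-1*61528)) = 3/(493*((-1*61528))) = (3/493)/(-61528) = (3/493)*(-1/61528) = -3/30333304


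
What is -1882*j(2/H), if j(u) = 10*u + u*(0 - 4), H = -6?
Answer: 3764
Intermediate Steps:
j(u) = 6*u (j(u) = 10*u + u*(-4) = 10*u - 4*u = 6*u)
-1882*j(2/H) = -11292*2/(-6) = -11292*2*(-1/6) = -11292*(-1)/3 = -1882*(-2) = 3764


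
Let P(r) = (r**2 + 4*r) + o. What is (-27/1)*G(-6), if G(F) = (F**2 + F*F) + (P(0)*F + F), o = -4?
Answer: -2430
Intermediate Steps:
P(r) = -4 + r**2 + 4*r (P(r) = (r**2 + 4*r) - 4 = -4 + r**2 + 4*r)
G(F) = -3*F + 2*F**2 (G(F) = (F**2 + F*F) + ((-4 + 0**2 + 4*0)*F + F) = (F**2 + F**2) + ((-4 + 0 + 0)*F + F) = 2*F**2 + (-4*F + F) = 2*F**2 - 3*F = -3*F + 2*F**2)
(-27/1)*G(-6) = (-27/1)*(-6*(-3 + 2*(-6))) = (-27*1)*(-6*(-3 - 12)) = -(-162)*(-15) = -27*90 = -2430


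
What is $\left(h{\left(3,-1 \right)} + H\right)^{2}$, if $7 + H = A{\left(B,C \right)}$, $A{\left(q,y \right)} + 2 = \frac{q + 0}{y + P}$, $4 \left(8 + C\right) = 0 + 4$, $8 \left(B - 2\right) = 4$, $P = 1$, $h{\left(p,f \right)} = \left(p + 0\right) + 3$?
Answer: $\frac{1681}{144} \approx 11.674$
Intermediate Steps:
$h{\left(p,f \right)} = 3 + p$ ($h{\left(p,f \right)} = p + 3 = 3 + p$)
$B = \frac{5}{2}$ ($B = 2 + \frac{1}{8} \cdot 4 = 2 + \frac{1}{2} = \frac{5}{2} \approx 2.5$)
$C = -7$ ($C = -8 + \frac{0 + 4}{4} = -8 + \frac{1}{4} \cdot 4 = -8 + 1 = -7$)
$A{\left(q,y \right)} = -2 + \frac{q}{1 + y}$ ($A{\left(q,y \right)} = -2 + \frac{q + 0}{y + 1} = -2 + \frac{q}{1 + y}$)
$H = - \frac{113}{12}$ ($H = -7 + \frac{-2 + \frac{5}{2} - -14}{1 - 7} = -7 + \frac{-2 + \frac{5}{2} + 14}{-6} = -7 - \frac{29}{12} = - \frac{113}{12} \approx -9.4167$)
$\left(h{\left(3,-1 \right)} + H\right)^{2} = \left(\left(3 + 3\right) - \frac{113}{12}\right)^{2} = \left(6 - \frac{113}{12}\right)^{2} = \left(- \frac{41}{12}\right)^{2} = \frac{1681}{144}$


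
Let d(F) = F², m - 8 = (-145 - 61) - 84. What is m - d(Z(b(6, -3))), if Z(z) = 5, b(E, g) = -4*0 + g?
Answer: -307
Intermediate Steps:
b(E, g) = g (b(E, g) = 0 + g = g)
m = -282 (m = 8 + ((-145 - 61) - 84) = 8 + (-206 - 84) = 8 - 290 = -282)
m - d(Z(b(6, -3))) = -282 - 1*5² = -282 - 1*25 = -282 - 25 = -307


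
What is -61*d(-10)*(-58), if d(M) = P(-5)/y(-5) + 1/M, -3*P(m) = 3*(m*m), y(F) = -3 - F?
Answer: -222894/5 ≈ -44579.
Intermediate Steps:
P(m) = -m² (P(m) = -m*m = -m²)
d(M) = -25/2 + 1/M (d(M) = (-1*(-5)²)/(-3 - 1*(-5)) + 1/M = (-1*25)/(-3 + 5) + 1/M = -25/2 + 1/M)
-61*d(-10)*(-58) = -61*(-25/2 + 1/(-10))*(-58) = -61*(-25/2 - ⅒)*(-58) = -61*(-63/5)*(-58) = (3843/5)*(-58) = -222894/5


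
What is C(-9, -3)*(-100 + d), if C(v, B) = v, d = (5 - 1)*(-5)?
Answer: 1080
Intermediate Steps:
d = -20 (d = 4*(-5) = -20)
C(-9, -3)*(-100 + d) = -9*(-100 - 20) = -9*(-120) = 1080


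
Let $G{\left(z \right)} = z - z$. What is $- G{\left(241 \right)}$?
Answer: $0$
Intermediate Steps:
$G{\left(z \right)} = 0$
$- G{\left(241 \right)} = \left(-1\right) 0 = 0$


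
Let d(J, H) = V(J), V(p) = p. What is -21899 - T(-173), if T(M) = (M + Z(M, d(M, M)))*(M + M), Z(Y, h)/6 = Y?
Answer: -440905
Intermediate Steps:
d(J, H) = J
Z(Y, h) = 6*Y
T(M) = 14*M² (T(M) = (M + 6*M)*(M + M) = (7*M)*(2*M) = 14*M²)
-21899 - T(-173) = -21899 - 14*(-173)² = -21899 - 14*29929 = -21899 - 1*419006 = -21899 - 419006 = -440905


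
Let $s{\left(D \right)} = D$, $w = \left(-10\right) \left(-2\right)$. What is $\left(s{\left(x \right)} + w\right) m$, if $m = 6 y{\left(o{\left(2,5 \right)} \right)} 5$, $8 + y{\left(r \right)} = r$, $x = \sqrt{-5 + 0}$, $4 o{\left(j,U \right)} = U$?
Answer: $-4050 - \frac{405 i \sqrt{5}}{2} \approx -4050.0 - 452.8 i$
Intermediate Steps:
$o{\left(j,U \right)} = \frac{U}{4}$
$w = 20$
$x = i \sqrt{5}$ ($x = \sqrt{-5} = i \sqrt{5} \approx 2.2361 i$)
$y{\left(r \right)} = -8 + r$
$m = - \frac{405}{2}$ ($m = 6 \left(-8 + \frac{1}{4} \cdot 5\right) 5 = 6 \left(-8 + \frac{5}{4}\right) 5 = 6 \left(- \frac{27}{4}\right) 5 = \left(- \frac{81}{2}\right) 5 = - \frac{405}{2} \approx -202.5$)
$\left(s{\left(x \right)} + w\right) m = \left(i \sqrt{5} + 20\right) \left(- \frac{405}{2}\right) = \left(20 + i \sqrt{5}\right) \left(- \frac{405}{2}\right) = -4050 - \frac{405 i \sqrt{5}}{2}$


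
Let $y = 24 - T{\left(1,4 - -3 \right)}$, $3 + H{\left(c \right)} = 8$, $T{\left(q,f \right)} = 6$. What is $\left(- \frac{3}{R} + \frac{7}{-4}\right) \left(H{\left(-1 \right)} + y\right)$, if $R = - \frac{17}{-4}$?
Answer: $- \frac{3841}{68} \approx -56.485$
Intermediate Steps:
$R = \frac{17}{4}$ ($R = \left(-17\right) \left(- \frac{1}{4}\right) = \frac{17}{4} \approx 4.25$)
$H{\left(c \right)} = 5$ ($H{\left(c \right)} = -3 + 8 = 5$)
$y = 18$ ($y = 24 - 6 = 18$)
$\left(- \frac{3}{R} + \frac{7}{-4}\right) \left(H{\left(-1 \right)} + y\right) = \left(- \frac{3}{\frac{17}{4}} + \frac{7}{-4}\right) \left(5 + 18\right) = \left(\left(-3\right) \frac{4}{17} + 7 \left(- \frac{1}{4}\right)\right) 23 = \left(- \frac{12}{17} - \frac{7}{4}\right) 23 = \left(- \frac{167}{68}\right) 23 = - \frac{3841}{68}$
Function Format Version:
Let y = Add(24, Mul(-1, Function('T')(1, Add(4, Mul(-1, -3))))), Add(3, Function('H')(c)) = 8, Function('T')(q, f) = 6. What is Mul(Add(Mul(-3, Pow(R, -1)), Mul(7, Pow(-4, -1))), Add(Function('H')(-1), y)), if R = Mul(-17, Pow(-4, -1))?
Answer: Rational(-3841, 68) ≈ -56.485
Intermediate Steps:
R = Rational(17, 4) (R = Mul(-17, Rational(-1, 4)) = Rational(17, 4) ≈ 4.2500)
Function('H')(c) = 5 (Function('H')(c) = Add(-3, 8) = 5)
y = 18 (y = Add(24, Mul(-1, 6)) = Add(24, -6) = 18)
Mul(Add(Mul(-3, Pow(R, -1)), Mul(7, Pow(-4, -1))), Add(Function('H')(-1), y)) = Mul(Add(Mul(-3, Pow(Rational(17, 4), -1)), Mul(7, Pow(-4, -1))), Add(5, 18)) = Mul(Add(Mul(-3, Rational(4, 17)), Mul(7, Rational(-1, 4))), 23) = Mul(Add(Rational(-12, 17), Rational(-7, 4)), 23) = Mul(Rational(-167, 68), 23) = Rational(-3841, 68)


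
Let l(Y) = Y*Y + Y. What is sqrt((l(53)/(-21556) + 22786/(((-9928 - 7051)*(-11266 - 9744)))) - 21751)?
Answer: I*sqrt(80384916829490163461584312310)/1922411449310 ≈ 147.48*I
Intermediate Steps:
l(Y) = Y + Y**2 (l(Y) = Y**2 + Y = Y + Y**2)
sqrt((l(53)/(-21556) + 22786/(((-9928 - 7051)*(-11266 - 9744)))) - 21751) = sqrt(((53*(1 + 53))/(-21556) + 22786/(((-9928 - 7051)*(-11266 - 9744)))) - 21751) = sqrt(((53*54)*(-1/21556) + 22786/((-16979*(-21010)))) - 21751) = sqrt((2862*(-1/21556) + 22786/356728790) - 21751) = sqrt((-1431/10778 + 22786*(1/356728790)) - 21751) = sqrt((-1431/10778 + 11393/178364395) - 21751) = sqrt(-255116655491/1922411449310 - 21751) = sqrt(-41814626550597301/1922411449310) = I*sqrt(80384916829490163461584312310)/1922411449310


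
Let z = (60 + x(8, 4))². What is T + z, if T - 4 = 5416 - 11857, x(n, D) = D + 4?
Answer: -1813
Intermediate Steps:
x(n, D) = 4 + D
T = -6437 (T = 4 + (5416 - 11857) = 4 - 6441 = -6437)
z = 4624 (z = (60 + (4 + 4))² = (60 + 8)² = 68² = 4624)
T + z = -6437 + 4624 = -1813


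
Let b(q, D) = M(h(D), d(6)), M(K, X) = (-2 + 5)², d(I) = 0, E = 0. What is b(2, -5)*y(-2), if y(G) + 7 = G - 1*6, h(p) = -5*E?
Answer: -135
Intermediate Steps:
h(p) = 0 (h(p) = -5*0 = 0)
M(K, X) = 9 (M(K, X) = 3² = 9)
b(q, D) = 9
y(G) = -13 + G (y(G) = -7 + (G - 1*6) = -7 + (G - 6) = -7 + (-6 + G) = -13 + G)
b(2, -5)*y(-2) = 9*(-13 - 2) = 9*(-15) = -135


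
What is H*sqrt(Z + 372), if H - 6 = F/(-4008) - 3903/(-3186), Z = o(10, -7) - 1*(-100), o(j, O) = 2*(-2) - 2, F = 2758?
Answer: 2318699*sqrt(466)/354708 ≈ 141.11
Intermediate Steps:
o(j, O) = -6 (o(j, O) = -4 - 2 = -6)
Z = 94 (Z = -6 - 1*(-100) = -6 + 100 = 94)
H = 2318699/354708 (H = 6 + (2758/(-4008) - 3903/(-3186)) = 6 + (2758*(-1/4008) - 3903*(-1/3186)) = 6 + (-1379/2004 + 1301/1062) = 6 + 190451/354708 = 2318699/354708 ≈ 6.5369)
H*sqrt(Z + 372) = 2318699*sqrt(94 + 372)/354708 = 2318699*sqrt(466)/354708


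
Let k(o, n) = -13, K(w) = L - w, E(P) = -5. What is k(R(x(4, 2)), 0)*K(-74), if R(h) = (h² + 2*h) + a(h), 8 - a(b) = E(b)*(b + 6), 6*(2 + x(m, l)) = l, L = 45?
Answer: -1547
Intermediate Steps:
x(m, l) = -2 + l/6
K(w) = 45 - w
a(b) = 38 + 5*b (a(b) = 8 - (-5)*(b + 6) = 8 - (-5)*(6 + b) = 8 - (-30 - 5*b) = 8 + (30 + 5*b) = 38 + 5*b)
R(h) = 38 + h² + 7*h (R(h) = (h² + 2*h) + (38 + 5*h) = 38 + h² + 7*h)
k(R(x(4, 2)), 0)*K(-74) = -13*(45 - 1*(-74)) = -13*(45 + 74) = -13*119 = -1547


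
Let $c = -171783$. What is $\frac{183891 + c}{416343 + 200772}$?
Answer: $\frac{4036}{205705} \approx 0.01962$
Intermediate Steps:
$\frac{183891 + c}{416343 + 200772} = \frac{183891 - 171783}{416343 + 200772} = \frac{12108}{617115} = 12108 \cdot \frac{1}{617115} = \frac{4036}{205705}$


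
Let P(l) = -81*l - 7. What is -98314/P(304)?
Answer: 98314/24631 ≈ 3.9915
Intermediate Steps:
P(l) = -7 - 81*l
-98314/P(304) = -98314/(-7 - 81*304) = -98314/(-7 - 24624) = -98314/(-24631) = -98314*(-1/24631) = 98314/24631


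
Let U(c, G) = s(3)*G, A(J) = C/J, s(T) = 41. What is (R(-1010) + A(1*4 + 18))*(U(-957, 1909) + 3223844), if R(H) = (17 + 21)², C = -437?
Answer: 103458502403/22 ≈ 4.7027e+9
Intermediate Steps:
A(J) = -437/J
U(c, G) = 41*G
R(H) = 1444 (R(H) = 38² = 1444)
(R(-1010) + A(1*4 + 18))*(U(-957, 1909) + 3223844) = (1444 - 437/(1*4 + 18))*(41*1909 + 3223844) = (1444 - 437/(4 + 18))*(78269 + 3223844) = (1444 - 437/22)*3302113 = (31331/22)*3302113 = 103458502403/22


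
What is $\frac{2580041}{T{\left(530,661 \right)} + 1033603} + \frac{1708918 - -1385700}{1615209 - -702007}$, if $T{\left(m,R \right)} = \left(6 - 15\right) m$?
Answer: $\frac{157971679425}{41103936016} \approx 3.8432$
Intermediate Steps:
$T{\left(m,R \right)} = - 9 m$
$\frac{2580041}{T{\left(530,661 \right)} + 1033603} + \frac{1708918 - -1385700}{1615209 - -702007} = \frac{2580041}{\left(-9\right) 530 + 1033603} + \frac{1708918 - -1385700}{1615209 - -702007} = \frac{2580041}{-4770 + 1033603} + \frac{1708918 + 1385700}{1615209 + 702007} = \frac{2580041}{1028833} + \frac{3094618}{2317216} = 2580041 \cdot \frac{1}{1028833} + 3094618 \cdot \frac{1}{2317216} = \frac{2580041}{1028833} + \frac{1547309}{1158608} = \frac{157971679425}{41103936016}$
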